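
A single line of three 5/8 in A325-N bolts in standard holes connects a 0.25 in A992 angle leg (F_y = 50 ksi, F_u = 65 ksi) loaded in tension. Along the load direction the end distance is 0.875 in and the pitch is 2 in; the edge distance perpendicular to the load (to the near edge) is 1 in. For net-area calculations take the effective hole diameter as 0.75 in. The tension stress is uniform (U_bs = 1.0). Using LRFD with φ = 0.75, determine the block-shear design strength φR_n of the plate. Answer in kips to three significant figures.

29.6 kips

Shear plane L_v = 0.875 + 2·2 = 4.875 in; A_gv = 4.875 × 0.25 = 1.219 in².
A_nv = (4.875 − 2.5·0.75) × 0.25 = 0.75 in².
A_nt = (1 − 0.5·0.75) × 0.25 = 0.1562 in².
0.6 F_u A_nv = 29.25 kips; 0.6 F_y A_gv = 36.56 kips → shear rupture governs the shear term.
R_n = 29.25 + 1.0 × 65 × 0.1562 = 39.41 kips.
Design strength φR_n = 0.75 × 39.41 = 29.6 kips.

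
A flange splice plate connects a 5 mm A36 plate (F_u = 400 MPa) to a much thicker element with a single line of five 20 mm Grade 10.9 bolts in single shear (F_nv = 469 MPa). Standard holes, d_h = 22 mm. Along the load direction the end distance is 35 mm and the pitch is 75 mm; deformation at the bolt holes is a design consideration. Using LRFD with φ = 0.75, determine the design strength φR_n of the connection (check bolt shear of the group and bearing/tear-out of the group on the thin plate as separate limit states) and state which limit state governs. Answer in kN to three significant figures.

331 kN (bearing governs)

Bolt shear: A_b = π·20²/4 = 314.2 mm²; R_n = 469 × 314.2 × 5 × 1 / 1000 = 736.7 kN → 0.75 × 736.7 = 553 kN.
Bearing (1.2 l_c t F_u ≤ 2.4 d t F_u): upper limit = 2.4·20·5·400 / 1000 = 96 kN.
  Edge l_c = 35 − 22/2 = 24 → r_n = 57.6 kN; interior l_c = 75 − 22 = 53 → r_n = 96 kN.
  R_n,bearing = 1·57.6 + 4·96 = 441.6 kN → 0.75 × 441.6 = 331 kN.
Bearing governs: 331 kN.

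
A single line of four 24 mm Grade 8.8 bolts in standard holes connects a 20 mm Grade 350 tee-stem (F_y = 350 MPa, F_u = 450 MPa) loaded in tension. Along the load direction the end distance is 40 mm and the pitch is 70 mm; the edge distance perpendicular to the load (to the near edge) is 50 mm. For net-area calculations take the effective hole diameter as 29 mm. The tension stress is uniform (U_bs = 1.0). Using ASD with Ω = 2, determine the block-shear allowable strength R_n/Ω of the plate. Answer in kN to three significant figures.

561 kN

Shear plane L_v = 40 + 3·70 = 250 mm; A_gv = 250 × 20 = 5000 mm².
A_nv = (250 − 3.5·29) × 20 = 2970 mm².
A_nt = (50 − 0.5·29) × 20 = 710 mm².
0.6 F_u A_nv = 801.9 kN; 0.6 F_y A_gv = 1050 kN → shear rupture governs the shear term.
R_n = 801.9 + 1.0 × 450 × 710 / 1000 = 1121 kN.
Allowable strength R_n/Ω = 1121 / 2 = 561 kN.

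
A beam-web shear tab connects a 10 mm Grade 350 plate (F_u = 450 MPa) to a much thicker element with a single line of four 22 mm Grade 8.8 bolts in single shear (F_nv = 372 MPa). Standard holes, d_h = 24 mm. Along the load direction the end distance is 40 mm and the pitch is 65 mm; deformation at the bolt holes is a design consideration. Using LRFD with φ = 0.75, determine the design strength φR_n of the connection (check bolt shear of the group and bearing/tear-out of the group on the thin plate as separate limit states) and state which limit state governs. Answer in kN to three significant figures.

Bolt shear: A_b = π·22²/4 = 380.1 mm²; R_n = 372 × 380.1 × 4 × 1 / 1000 = 565.6 kN → 0.75 × 565.6 = 424 kN.
Bearing (1.2 l_c t F_u ≤ 2.4 d t F_u): upper limit = 2.4·22·10·450 / 1000 = 237.6 kN.
  Edge l_c = 40 − 24/2 = 28 → r_n = 151.2 kN; interior l_c = 65 − 24 = 41 → r_n = 221.4 kN.
  R_n,bearing = 1·151.2 + 3·221.4 = 815.4 kN → 0.75 × 815.4 = 612 kN.
Bolt shear governs: 424 kN.

424 kN (bolt shear governs)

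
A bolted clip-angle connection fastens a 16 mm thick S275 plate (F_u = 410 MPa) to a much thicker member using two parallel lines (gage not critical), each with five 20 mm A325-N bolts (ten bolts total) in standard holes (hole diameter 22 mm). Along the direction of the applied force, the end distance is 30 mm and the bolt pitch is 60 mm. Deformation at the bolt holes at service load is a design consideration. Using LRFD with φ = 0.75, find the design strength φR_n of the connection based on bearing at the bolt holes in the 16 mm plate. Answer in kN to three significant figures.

Per bolt r_n = 1.2 l_c t F_u ≤ 2.4 d t F_u; upper limit = 2.4 × 20 × 16 × 410 / 1000 = 314.9 kN.
Edge bolt: l_c = 30 − 22/2 = 19 mm → 1.2 × 19 × 16 × 410 / 1000 = 149.6 → r_n = 149.6 kN.
Interior bolts: l_c = 60 − 22 = 38 mm → 1.2 × 38 × 16 × 410 / 1000 = 299.1 → r_n = 299.1 kN.
R_n = 2 × 149.6 + 8 × 299.1 = 2692 kN.
Design strength φR_n = 0.75 × 2692 = 2020 kN.

2020 kN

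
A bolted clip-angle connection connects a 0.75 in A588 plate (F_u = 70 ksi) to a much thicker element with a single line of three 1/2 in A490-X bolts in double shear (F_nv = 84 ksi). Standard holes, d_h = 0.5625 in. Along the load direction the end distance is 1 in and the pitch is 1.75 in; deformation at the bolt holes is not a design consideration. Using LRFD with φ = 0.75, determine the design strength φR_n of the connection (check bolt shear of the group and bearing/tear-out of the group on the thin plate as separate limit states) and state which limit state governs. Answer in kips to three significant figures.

74.2 kips (bolt shear governs)

Bolt shear: A_b = π·0.5²/4 = 0.1963 in²; R_n = 84 × 0.1963 × 3 × 2 = 98.96 kips → 0.75 × 98.96 = 74.2 kips.
Bearing (1.5 l_c t F_u ≤ 3.0 d t F_u): upper limit = 3.0·0.5·0.75·70 = 78.75 kips.
  Edge l_c = 1 − 0.5625/2 = 0.7188 → r_n = 56.6 kips; interior l_c = 1.75 − 0.5625 = 1.188 → r_n = 78.75 kips.
  R_n,bearing = 1·56.6 + 2·78.75 = 214.1 kips → 0.75 × 214.1 = 161 kips.
Bolt shear governs: 74.2 kips.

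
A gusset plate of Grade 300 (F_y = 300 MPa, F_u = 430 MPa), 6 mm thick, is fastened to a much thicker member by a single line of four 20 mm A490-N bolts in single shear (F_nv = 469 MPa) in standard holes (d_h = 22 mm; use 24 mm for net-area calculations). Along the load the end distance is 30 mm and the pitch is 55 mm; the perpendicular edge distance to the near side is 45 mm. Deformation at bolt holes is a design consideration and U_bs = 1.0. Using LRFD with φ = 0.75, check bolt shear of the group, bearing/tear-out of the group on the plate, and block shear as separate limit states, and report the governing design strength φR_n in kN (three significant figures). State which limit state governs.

Bolt shear: A_b = π·20²/4 = 314.2 mm²; R_n = 469 × 314.2 × 4 × 1 / 1000 = 589.4 kN → 0.75 × 589.4 = 442 kN.
Bearing: edge l_c = 19, r_n = 58.82 kN; interior l_c = 33, r_n = 102.2 kN; R_n = 58.82 + 3·102.2 = 365.3 kN → 274 kN.
Block shear: A_gv = 1170, A_nv = 666, A_nt = 198 mm²; R_n = min(0.6F_uA_nv, 0.6F_yA_gv) + U_bs·F_u·A_nt = 257 kN → 193 kN.
Block shear governs: 193 kN.

193 kN (block shear governs)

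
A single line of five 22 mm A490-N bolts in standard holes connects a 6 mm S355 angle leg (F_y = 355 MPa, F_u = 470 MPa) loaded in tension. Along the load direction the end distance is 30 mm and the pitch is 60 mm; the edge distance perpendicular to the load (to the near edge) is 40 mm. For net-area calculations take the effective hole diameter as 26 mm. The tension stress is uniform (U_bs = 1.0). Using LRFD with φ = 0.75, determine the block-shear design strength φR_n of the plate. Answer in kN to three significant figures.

Shear plane L_v = 30 + 4·60 = 270 mm; A_gv = 270 × 6 = 1620 mm².
A_nv = (270 − 4.5·26) × 6 = 918 mm².
A_nt = (40 − 0.5·26) × 6 = 162 mm².
0.6 F_u A_nv = 258.9 kN; 0.6 F_y A_gv = 345.1 kN → shear rupture governs the shear term.
R_n = 258.9 + 1.0 × 470 × 162 / 1000 = 335 kN.
Design strength φR_n = 0.75 × 335 = 251 kN.

251 kN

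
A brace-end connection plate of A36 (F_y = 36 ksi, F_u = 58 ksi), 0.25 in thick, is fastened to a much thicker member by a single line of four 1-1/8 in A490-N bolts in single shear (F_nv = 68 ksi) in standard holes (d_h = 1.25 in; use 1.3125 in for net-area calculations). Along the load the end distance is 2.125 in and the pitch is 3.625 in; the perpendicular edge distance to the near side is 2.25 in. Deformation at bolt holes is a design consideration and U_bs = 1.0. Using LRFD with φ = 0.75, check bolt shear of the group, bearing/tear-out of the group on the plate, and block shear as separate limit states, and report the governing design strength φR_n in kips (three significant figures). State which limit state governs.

Bolt shear: A_b = π·1.125²/4 = 0.994 in²; R_n = 68 × 0.994 × 4 × 1 = 270.4 kips → 0.75 × 270.4 = 203 kips.
Bearing: edge l_c = 1.5, r_n = 26.1 kips; interior l_c = 2.375, r_n = 39.15 kips; R_n = 26.1 + 3·39.15 = 143.5 kips → 108 kips.
Block shear: A_gv = 3.25, A_nv = 2.102, A_nt = 0.3984 in²; R_n = min(0.6F_uA_nv, 0.6F_yA_gv) + U_bs·F_u·A_nt = 93.31 kips → 70 kips.
Block shear governs: 70 kips.

70 kips (block shear governs)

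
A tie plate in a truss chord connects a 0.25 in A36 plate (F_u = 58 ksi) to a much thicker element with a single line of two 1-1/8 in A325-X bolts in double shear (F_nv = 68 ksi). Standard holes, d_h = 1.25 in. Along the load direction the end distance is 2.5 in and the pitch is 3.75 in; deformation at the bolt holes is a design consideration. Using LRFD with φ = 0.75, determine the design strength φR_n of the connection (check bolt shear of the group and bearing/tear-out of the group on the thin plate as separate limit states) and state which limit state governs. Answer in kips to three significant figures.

Bolt shear: A_b = π·1.125²/4 = 0.994 in²; R_n = 68 × 0.994 × 2 × 2 = 270.4 kips → 0.75 × 270.4 = 203 kips.
Bearing (1.2 l_c t F_u ≤ 2.4 d t F_u): upper limit = 2.4·1.125·0.25·58 = 39.15 kips.
  Edge l_c = 2.5 − 1.25/2 = 1.875 → r_n = 32.62 kips; interior l_c = 3.75 − 1.25 = 2.5 → r_n = 39.15 kips.
  R_n,bearing = 1·32.62 + 1·39.15 = 71.78 kips → 0.75 × 71.78 = 53.8 kips.
Bearing governs: 53.8 kips.

53.8 kips (bearing governs)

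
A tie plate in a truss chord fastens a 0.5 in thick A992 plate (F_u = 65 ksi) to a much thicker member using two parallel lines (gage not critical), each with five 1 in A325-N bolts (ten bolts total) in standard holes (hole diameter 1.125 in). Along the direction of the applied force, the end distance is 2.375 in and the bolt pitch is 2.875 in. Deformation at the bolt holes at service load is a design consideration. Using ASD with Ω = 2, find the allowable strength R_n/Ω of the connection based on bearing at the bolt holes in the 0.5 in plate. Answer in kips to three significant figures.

Per bolt r_n = 1.2 l_c t F_u ≤ 2.4 d t F_u; upper limit = 2.4 × 1 × 0.5 × 65 = 78 kips.
Edge bolt: l_c = 2.375 − 1.125/2 = 1.812 in → 1.2 × 1.812 × 0.5 × 65 = 70.69 → r_n = 70.69 kips.
Interior bolts: l_c = 2.875 − 1.125 = 1.75 in → 1.2 × 1.75 × 0.5 × 65 = 68.25 → r_n = 68.25 kips.
R_n = 2 × 70.69 + 8 × 68.25 = 687.4 kips.
Allowable strength R_n/Ω = 687.4 / 2 = 344 kips.

344 kips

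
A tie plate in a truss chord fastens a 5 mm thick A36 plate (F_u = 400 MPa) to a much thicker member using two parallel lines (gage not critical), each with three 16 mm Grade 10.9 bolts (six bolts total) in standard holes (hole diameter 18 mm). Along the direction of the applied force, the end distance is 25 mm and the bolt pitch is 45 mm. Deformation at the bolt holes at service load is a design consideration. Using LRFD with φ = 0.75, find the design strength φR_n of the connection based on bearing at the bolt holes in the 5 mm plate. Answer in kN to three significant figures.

252 kN

Per bolt r_n = 1.2 l_c t F_u ≤ 2.4 d t F_u; upper limit = 2.4 × 16 × 5 × 400 / 1000 = 76.8 kN.
Edge bolt: l_c = 25 − 18/2 = 16 mm → 1.2 × 16 × 5 × 400 / 1000 = 38.4 → r_n = 38.4 kN.
Interior bolts: l_c = 45 − 18 = 27 mm → 1.2 × 27 × 5 × 400 / 1000 = 64.8 → r_n = 64.8 kN.
R_n = 2 × 38.4 + 4 × 64.8 = 336 kN.
Design strength φR_n = 0.75 × 336 = 252 kN.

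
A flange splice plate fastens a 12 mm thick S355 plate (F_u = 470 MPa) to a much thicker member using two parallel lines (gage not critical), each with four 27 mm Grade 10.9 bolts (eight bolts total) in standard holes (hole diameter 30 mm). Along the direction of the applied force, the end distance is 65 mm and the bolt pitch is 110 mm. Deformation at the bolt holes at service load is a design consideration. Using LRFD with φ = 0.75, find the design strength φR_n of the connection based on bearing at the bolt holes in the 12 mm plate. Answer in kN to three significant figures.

Per bolt r_n = 1.2 l_c t F_u ≤ 2.4 d t F_u; upper limit = 2.4 × 27 × 12 × 470 / 1000 = 365.5 kN.
Edge bolt: l_c = 65 − 30/2 = 50 mm → 1.2 × 50 × 12 × 470 / 1000 = 338.4 → r_n = 338.4 kN.
Interior bolts: l_c = 110 − 30 = 80 mm → 1.2 × 80 × 12 × 470 / 1000 = 541.4 → r_n = 365.5 kN.
R_n = 2 × 338.4 + 6 × 365.5 = 2870 kN.
Design strength φR_n = 0.75 × 2870 = 2150 kN.

2150 kN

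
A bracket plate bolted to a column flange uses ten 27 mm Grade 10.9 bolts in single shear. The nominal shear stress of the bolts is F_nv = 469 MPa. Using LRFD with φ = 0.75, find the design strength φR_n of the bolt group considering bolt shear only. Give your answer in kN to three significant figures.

A_b = π × 27² / 4 = 572.6 mm².
R_n = F_nv · A_b · n · n_s = 469 × 572.6 × 10 × 1 / 1000 = 2685 kN.
Design strength φR_n = 0.75 × 2685 = 2010 kN.

2010 kN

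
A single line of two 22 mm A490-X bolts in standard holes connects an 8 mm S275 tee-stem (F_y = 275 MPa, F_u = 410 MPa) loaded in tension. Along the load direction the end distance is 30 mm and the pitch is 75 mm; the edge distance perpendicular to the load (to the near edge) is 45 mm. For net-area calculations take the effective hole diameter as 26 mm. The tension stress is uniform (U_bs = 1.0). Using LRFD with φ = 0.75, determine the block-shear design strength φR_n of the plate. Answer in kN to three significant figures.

176 kN

Shear plane L_v = 30 + 1·75 = 105 mm; A_gv = 105 × 8 = 840 mm².
A_nv = (105 − 1.5·26) × 8 = 528 mm².
A_nt = (45 − 0.5·26) × 8 = 256 mm².
0.6 F_u A_nv = 129.9 kN; 0.6 F_y A_gv = 138.6 kN → shear rupture governs the shear term.
R_n = 129.9 + 1.0 × 410 × 256 / 1000 = 234.8 kN.
Design strength φR_n = 0.75 × 234.8 = 176 kN.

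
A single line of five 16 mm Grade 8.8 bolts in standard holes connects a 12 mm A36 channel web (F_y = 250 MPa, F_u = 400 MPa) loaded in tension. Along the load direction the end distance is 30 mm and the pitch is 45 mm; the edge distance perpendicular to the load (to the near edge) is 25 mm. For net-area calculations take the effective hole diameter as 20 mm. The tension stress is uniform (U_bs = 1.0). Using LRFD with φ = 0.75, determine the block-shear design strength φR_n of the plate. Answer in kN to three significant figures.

313 kN

Shear plane L_v = 30 + 4·45 = 210 mm; A_gv = 210 × 12 = 2520 mm².
A_nv = (210 − 4.5·20) × 12 = 1440 mm².
A_nt = (25 − 0.5·20) × 12 = 180 mm².
0.6 F_u A_nv = 345.6 kN; 0.6 F_y A_gv = 378 kN → shear rupture governs the shear term.
R_n = 345.6 + 1.0 × 400 × 180 / 1000 = 417.6 kN.
Design strength φR_n = 0.75 × 417.6 = 313 kN.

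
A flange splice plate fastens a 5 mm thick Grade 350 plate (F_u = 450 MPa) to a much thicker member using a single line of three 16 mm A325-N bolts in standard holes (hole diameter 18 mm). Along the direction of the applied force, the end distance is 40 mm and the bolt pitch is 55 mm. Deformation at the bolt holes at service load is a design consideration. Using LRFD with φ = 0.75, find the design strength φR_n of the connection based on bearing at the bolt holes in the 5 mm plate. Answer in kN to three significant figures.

192 kN

Per bolt r_n = 1.2 l_c t F_u ≤ 2.4 d t F_u; upper limit = 2.4 × 16 × 5 × 450 / 1000 = 86.4 kN.
Edge bolt: l_c = 40 − 18/2 = 31 mm → 1.2 × 31 × 5 × 450 / 1000 = 83.7 → r_n = 83.7 kN.
Interior bolts: l_c = 55 − 18 = 37 mm → 1.2 × 37 × 5 × 450 / 1000 = 99.9 → r_n = 86.4 kN.
R_n = 1 × 83.7 + 2 × 86.4 = 256.5 kN.
Design strength φR_n = 0.75 × 256.5 = 192 kN.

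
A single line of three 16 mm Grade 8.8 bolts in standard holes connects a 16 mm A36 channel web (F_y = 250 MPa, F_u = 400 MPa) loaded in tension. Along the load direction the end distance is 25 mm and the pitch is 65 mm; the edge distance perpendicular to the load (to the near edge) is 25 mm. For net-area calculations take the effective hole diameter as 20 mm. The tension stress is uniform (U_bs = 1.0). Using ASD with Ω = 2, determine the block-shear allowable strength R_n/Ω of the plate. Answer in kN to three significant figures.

234 kN

Shear plane L_v = 25 + 2·65 = 155 mm; A_gv = 155 × 16 = 2480 mm².
A_nv = (155 − 2.5·20) × 16 = 1680 mm².
A_nt = (25 − 0.5·20) × 16 = 240 mm².
0.6 F_u A_nv = 403.2 kN; 0.6 F_y A_gv = 372 kN → shear yielding governs the shear term.
R_n = 372 + 1.0 × 400 × 240 / 1000 = 468 kN.
Allowable strength R_n/Ω = 468 / 2 = 234 kN.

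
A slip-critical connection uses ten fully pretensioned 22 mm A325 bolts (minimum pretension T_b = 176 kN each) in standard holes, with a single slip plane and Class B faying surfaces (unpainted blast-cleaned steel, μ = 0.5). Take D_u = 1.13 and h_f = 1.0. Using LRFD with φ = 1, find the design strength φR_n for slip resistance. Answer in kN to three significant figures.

R_n = μ · D_u · h_f · T_b · n_s · n_b = 0.5 × 1.13 × 1.0 × 176 × 1 × 10 = 994.4 kN.
Design strength φR_n = 1 × 994.4 = 994 kN.

994 kN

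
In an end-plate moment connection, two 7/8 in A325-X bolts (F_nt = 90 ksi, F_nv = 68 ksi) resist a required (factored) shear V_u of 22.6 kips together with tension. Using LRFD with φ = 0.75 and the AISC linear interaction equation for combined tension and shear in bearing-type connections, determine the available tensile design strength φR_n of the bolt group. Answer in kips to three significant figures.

A_b = π·0.875²/4 = 0.6013 in²; f_rv = 22.6 / (2 × 0.6013) = 18.79 ksi.
F'_nt = 1.3 F_nt − (F_nt / φF_nv) f_rv = 1.3·90 − (90/(0.75·68))·18.79 = 83.84 ksi, capped at F_nt → F'_nt = 83.84 ksi.
R_n = F'_nt · A_b · n = 83.84 × 0.6013 × 2 = 100.8 kips.
Design strength φR_n = 0.75 × 100.8 = 75.6 kips.

75.6 kips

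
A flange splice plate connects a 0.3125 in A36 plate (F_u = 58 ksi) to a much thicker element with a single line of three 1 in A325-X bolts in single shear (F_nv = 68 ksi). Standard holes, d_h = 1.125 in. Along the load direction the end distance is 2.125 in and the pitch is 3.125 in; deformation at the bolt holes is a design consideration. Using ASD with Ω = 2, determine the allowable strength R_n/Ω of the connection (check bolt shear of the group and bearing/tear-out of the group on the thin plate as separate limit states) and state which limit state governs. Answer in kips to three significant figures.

60.5 kips (bearing governs)

Bolt shear: A_b = π·1²/4 = 0.7854 in²; R_n = 68 × 0.7854 × 3 × 1 = 160.2 kips → 160.2 / 2 = 80.1 kips.
Bearing (1.2 l_c t F_u ≤ 2.4 d t F_u): upper limit = 2.4·1·0.3125·58 = 43.5 kips.
  Edge l_c = 2.125 − 1.125/2 = 1.562 → r_n = 33.98 kips; interior l_c = 3.125 − 1.125 = 2 → r_n = 43.5 kips.
  R_n,bearing = 1·33.98 + 2·43.5 = 121 kips → 121 / 2 = 60.5 kips.
Bearing governs: 60.5 kips.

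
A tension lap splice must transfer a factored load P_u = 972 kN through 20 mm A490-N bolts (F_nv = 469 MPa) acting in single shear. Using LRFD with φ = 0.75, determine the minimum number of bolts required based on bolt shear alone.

A_b = π·20²/4 = 314.2 mm².
Per-bolt design strength φR_n = 0.75 × 469 × 314.2 × 1 / 1000 = 110.5 kN.
n ≥ 972 / 110.5 = 8.796 → use 9 bolts.

9 bolts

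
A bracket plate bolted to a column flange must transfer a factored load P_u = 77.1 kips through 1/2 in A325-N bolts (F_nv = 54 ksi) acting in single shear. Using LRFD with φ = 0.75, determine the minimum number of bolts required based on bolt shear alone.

10 bolts

A_b = π·0.5²/4 = 0.1963 in².
Per-bolt design strength φR_n = 0.75 × 54 × 0.1963 × 1 = 7.952 kips.
n ≥ 77.1 / 7.952 = 9.695 → use 10 bolts.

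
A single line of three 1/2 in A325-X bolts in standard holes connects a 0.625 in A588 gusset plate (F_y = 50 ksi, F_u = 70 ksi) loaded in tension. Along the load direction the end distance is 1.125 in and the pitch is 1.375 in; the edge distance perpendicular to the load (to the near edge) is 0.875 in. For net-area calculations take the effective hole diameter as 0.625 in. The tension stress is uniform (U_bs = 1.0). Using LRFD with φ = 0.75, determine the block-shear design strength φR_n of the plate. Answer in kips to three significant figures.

64 kips

Shear plane L_v = 1.125 + 2·1.375 = 3.875 in; A_gv = 3.875 × 0.625 = 2.422 in².
A_nv = (3.875 − 2.5·0.625) × 0.625 = 1.445 in².
A_nt = (0.875 − 0.5·0.625) × 0.625 = 0.3516 in².
0.6 F_u A_nv = 60.7 kips; 0.6 F_y A_gv = 72.66 kips → shear rupture governs the shear term.
R_n = 60.7 + 1.0 × 70 × 0.3516 = 85.31 kips.
Design strength φR_n = 0.75 × 85.31 = 64 kips.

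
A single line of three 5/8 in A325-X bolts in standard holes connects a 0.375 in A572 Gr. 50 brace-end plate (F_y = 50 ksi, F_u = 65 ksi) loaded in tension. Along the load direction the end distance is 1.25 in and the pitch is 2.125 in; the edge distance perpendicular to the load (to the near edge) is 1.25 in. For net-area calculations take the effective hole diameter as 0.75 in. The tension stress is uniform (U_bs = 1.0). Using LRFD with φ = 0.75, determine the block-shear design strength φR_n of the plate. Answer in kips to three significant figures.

Shear plane L_v = 1.25 + 2·2.125 = 5.5 in; A_gv = 5.5 × 0.375 = 2.062 in².
A_nv = (5.5 − 2.5·0.75) × 0.375 = 1.359 in².
A_nt = (1.25 − 0.5·0.75) × 0.375 = 0.3281 in².
0.6 F_u A_nv = 53.02 kips; 0.6 F_y A_gv = 61.88 kips → shear rupture governs the shear term.
R_n = 53.02 + 1.0 × 65 × 0.3281 = 74.34 kips.
Design strength φR_n = 0.75 × 74.34 = 55.8 kips.

55.8 kips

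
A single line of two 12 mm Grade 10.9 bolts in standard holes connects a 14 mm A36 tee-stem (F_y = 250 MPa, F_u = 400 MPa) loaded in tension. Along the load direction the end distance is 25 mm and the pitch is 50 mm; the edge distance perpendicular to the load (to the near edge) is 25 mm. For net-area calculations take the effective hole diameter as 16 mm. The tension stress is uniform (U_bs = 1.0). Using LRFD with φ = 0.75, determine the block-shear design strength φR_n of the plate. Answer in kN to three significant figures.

190 kN

Shear plane L_v = 25 + 1·50 = 75 mm; A_gv = 75 × 14 = 1050 mm².
A_nv = (75 − 1.5·16) × 14 = 714 mm².
A_nt = (25 − 0.5·16) × 14 = 238 mm².
0.6 F_u A_nv = 171.4 kN; 0.6 F_y A_gv = 157.5 kN → shear yielding governs the shear term.
R_n = 157.5 + 1.0 × 400 × 238 / 1000 = 252.7 kN.
Design strength φR_n = 0.75 × 252.7 = 190 kN.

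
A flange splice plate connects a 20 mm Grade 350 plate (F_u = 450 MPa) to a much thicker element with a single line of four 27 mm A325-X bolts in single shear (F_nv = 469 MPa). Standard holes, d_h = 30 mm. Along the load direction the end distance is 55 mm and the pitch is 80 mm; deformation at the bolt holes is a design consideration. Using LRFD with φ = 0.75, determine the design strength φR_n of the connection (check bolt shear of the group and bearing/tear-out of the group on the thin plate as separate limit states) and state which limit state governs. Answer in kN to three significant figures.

806 kN (bolt shear governs)

Bolt shear: A_b = π·27²/4 = 572.6 mm²; R_n = 469 × 572.6 × 4 × 1 / 1000 = 1074 kN → 0.75 × 1074 = 806 kN.
Bearing (1.2 l_c t F_u ≤ 2.4 d t F_u): upper limit = 2.4·27·20·450 / 1000 = 583.2 kN.
  Edge l_c = 55 − 30/2 = 40 → r_n = 432 kN; interior l_c = 80 − 30 = 50 → r_n = 540 kN.
  R_n,bearing = 1·432 + 3·540 = 2052 kN → 0.75 × 2052 = 1540 kN.
Bolt shear governs: 806 kN.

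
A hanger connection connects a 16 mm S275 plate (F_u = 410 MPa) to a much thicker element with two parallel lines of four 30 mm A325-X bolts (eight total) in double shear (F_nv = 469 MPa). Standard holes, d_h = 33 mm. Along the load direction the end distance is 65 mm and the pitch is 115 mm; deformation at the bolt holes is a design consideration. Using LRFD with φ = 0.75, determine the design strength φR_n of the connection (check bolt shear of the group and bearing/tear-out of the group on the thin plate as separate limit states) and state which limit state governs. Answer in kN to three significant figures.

2700 kN (bearing governs)

Bolt shear: A_b = π·30²/4 = 706.9 mm²; R_n = 469 × 706.9 × 8 × 2 / 1000 = 5304 kN → 0.75 × 5304 = 3980 kN.
Bearing (1.2 l_c t F_u ≤ 2.4 d t F_u): upper limit = 2.4·30·16·410 / 1000 = 472.3 kN.
  Edge l_c = 65 − 33/2 = 48.5 → r_n = 381.8 kN; interior l_c = 115 − 33 = 82 → r_n = 472.3 kN.
  R_n,bearing = 2·381.8 + 6·472.3 = 3598 kN → 0.75 × 3598 = 2700 kN.
Bearing governs: 2700 kN.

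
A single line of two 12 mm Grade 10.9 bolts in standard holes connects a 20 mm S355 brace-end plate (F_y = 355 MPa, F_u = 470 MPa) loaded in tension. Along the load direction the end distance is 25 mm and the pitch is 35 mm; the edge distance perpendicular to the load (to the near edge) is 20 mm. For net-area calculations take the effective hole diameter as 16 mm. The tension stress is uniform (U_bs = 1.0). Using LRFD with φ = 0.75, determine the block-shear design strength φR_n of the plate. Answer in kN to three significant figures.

Shear plane L_v = 25 + 1·35 = 60 mm; A_gv = 60 × 20 = 1200 mm².
A_nv = (60 − 1.5·16) × 20 = 720 mm².
A_nt = (20 − 0.5·16) × 20 = 240 mm².
0.6 F_u A_nv = 203 kN; 0.6 F_y A_gv = 255.6 kN → shear rupture governs the shear term.
R_n = 203 + 1.0 × 470 × 240 / 1000 = 315.8 kN.
Design strength φR_n = 0.75 × 315.8 = 237 kN.

237 kN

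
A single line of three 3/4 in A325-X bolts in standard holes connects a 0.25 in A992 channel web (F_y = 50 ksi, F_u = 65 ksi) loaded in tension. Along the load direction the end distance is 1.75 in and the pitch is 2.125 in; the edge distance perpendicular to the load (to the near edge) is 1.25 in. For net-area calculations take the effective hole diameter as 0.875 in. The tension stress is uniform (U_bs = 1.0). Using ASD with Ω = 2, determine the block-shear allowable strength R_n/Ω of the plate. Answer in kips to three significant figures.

Shear plane L_v = 1.75 + 2·2.125 = 6 in; A_gv = 6 × 0.25 = 1.5 in².
A_nv = (6 − 2.5·0.875) × 0.25 = 0.9531 in².
A_nt = (1.25 − 0.5·0.875) × 0.25 = 0.2031 in².
0.6 F_u A_nv = 37.17 kips; 0.6 F_y A_gv = 45 kips → shear rupture governs the shear term.
R_n = 37.17 + 1.0 × 65 × 0.2031 = 50.38 kips.
Allowable strength R_n/Ω = 50.38 / 2 = 25.2 kips.

25.2 kips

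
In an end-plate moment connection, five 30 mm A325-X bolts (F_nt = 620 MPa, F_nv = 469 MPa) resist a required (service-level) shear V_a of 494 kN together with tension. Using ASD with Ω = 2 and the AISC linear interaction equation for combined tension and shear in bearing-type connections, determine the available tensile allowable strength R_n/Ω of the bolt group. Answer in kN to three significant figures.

771 kN

A_b = π·30²/4 = 706.9 mm²; f_rv = 494 × 1000 / (5 × 706.9) = 139.8 MPa.
F'_nt = 1.3 F_nt − (Ω F_nt / F_nv) f_rv = 1.3·620 − (2·620/469)·139.8 = 436.4 MPa, capped at F_nt → F'_nt = 436.4 MPa.
R_n = F'_nt · A_b · n = 436.4 × 706.9 × 5 / 1000 = 1543 kN.
Allowable strength R_n/Ω = 1543 / 2 = 771 kN.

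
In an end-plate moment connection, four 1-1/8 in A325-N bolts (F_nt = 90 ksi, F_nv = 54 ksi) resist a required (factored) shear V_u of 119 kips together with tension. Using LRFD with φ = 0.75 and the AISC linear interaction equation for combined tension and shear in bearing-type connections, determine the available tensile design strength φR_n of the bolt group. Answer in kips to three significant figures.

151 kips

A_b = π·1.125²/4 = 0.994 in²; f_rv = 119 / (4 × 0.994) = 29.93 ksi.
F'_nt = 1.3 F_nt − (F_nt / φF_nv) f_rv = 1.3·90 − (90/(0.75·54))·29.93 = 50.49 ksi, capped at F_nt → F'_nt = 50.49 ksi.
R_n = F'_nt · A_b · n = 50.49 × 0.994 × 4 = 200.8 kips.
Design strength φR_n = 0.75 × 200.8 = 151 kips.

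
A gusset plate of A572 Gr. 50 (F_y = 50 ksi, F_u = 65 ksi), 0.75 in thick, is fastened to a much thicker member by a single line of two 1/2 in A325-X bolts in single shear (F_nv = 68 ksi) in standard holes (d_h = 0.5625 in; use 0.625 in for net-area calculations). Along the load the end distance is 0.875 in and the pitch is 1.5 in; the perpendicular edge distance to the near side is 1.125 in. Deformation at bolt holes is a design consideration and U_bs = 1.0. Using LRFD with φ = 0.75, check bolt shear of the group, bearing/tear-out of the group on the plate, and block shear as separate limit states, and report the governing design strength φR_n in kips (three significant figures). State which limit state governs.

Bolt shear: A_b = π·0.5²/4 = 0.1963 in²; R_n = 68 × 0.1963 × 2 × 1 = 26.7 kips → 0.75 × 26.7 = 20 kips.
Bearing: edge l_c = 0.5938, r_n = 34.73 kips; interior l_c = 0.9375, r_n = 54.84 kips; R_n = 34.73 + 1·54.84 = 89.58 kips → 67.2 kips.
Block shear: A_gv = 1.781, A_nv = 1.078, A_nt = 0.6094 in²; R_n = min(0.6F_uA_nv, 0.6F_yA_gv) + U_bs·F_u·A_nt = 81.66 kips → 61.2 kips.
Bolt shear governs: 20 kips.

20 kips (bolt shear governs)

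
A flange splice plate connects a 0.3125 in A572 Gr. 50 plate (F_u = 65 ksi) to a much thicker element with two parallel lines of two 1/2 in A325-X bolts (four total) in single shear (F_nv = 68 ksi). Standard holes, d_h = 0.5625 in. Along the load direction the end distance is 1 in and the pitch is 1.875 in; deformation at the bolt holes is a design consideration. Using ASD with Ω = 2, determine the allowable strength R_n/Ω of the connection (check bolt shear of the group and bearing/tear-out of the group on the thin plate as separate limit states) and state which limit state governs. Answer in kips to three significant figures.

26.7 kips (bolt shear governs)

Bolt shear: A_b = π·0.5²/4 = 0.1963 in²; R_n = 68 × 0.1963 × 4 × 1 = 53.41 kips → 53.41 / 2 = 26.7 kips.
Bearing (1.2 l_c t F_u ≤ 2.4 d t F_u): upper limit = 2.4·0.5·0.3125·65 = 24.38 kips.
  Edge l_c = 1 − 0.5625/2 = 0.7188 → r_n = 17.52 kips; interior l_c = 1.875 − 0.5625 = 1.312 → r_n = 24.38 kips.
  R_n,bearing = 2·17.52 + 2·24.38 = 83.79 kips → 83.79 / 2 = 41.9 kips.
Bolt shear governs: 26.7 kips.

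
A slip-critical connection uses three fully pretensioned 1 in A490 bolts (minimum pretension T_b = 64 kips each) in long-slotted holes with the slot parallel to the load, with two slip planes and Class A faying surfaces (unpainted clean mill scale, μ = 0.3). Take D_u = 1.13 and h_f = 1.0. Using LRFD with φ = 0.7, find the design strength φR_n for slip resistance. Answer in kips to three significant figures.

R_n = μ · D_u · h_f · T_b · n_s · n_b = 0.3 × 1.13 × 1.0 × 64 × 2 × 3 = 130.2 kips.
Design strength φR_n = 0.7 × 130.2 = 91.1 kips.

91.1 kips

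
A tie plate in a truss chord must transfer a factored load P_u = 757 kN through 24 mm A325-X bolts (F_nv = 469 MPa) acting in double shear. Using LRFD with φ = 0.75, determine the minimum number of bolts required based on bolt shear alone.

A_b = π·24²/4 = 452.4 mm².
Per-bolt design strength φR_n = 0.75 × 469 × 452.4 × 2 / 1000 = 318.3 kN.
n ≥ 757 / 318.3 = 2.379 → use 3 bolts.

3 bolts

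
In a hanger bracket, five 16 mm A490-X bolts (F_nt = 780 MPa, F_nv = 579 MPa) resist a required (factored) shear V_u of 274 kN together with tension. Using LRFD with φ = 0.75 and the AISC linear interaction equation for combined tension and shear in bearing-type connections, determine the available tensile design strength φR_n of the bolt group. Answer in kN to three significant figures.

A_b = π·16²/4 = 201.1 mm²; f_rv = 274 × 1000 / (5 × 201.1) = 272.6 MPa.
F'_nt = 1.3 F_nt − (F_nt / φF_nv) f_rv = 1.3·780 − (780/(0.75·579))·272.6 = 524.4 MPa, capped at F_nt → F'_nt = 524.4 MPa.
R_n = F'_nt · A_b · n = 524.4 × 201.1 × 5 / 1000 = 527.2 kN.
Design strength φR_n = 0.75 × 527.2 = 395 kN.

395 kN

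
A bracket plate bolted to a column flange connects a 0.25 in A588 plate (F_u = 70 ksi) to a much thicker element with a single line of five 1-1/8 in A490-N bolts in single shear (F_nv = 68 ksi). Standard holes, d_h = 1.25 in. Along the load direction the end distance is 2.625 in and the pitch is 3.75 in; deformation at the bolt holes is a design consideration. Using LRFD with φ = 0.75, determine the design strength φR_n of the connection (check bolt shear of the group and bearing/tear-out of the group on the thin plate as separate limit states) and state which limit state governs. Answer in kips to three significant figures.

Bolt shear: A_b = π·1.125²/4 = 0.994 in²; R_n = 68 × 0.994 × 5 × 1 = 338 kips → 0.75 × 338 = 253 kips.
Bearing (1.2 l_c t F_u ≤ 2.4 d t F_u): upper limit = 2.4·1.125·0.25·70 = 47.25 kips.
  Edge l_c = 2.625 − 1.25/2 = 2 → r_n = 42 kips; interior l_c = 3.75 − 1.25 = 2.5 → r_n = 47.25 kips.
  R_n,bearing = 1·42 + 4·47.25 = 231 kips → 0.75 × 231 = 173 kips.
Bearing governs: 173 kips.

173 kips (bearing governs)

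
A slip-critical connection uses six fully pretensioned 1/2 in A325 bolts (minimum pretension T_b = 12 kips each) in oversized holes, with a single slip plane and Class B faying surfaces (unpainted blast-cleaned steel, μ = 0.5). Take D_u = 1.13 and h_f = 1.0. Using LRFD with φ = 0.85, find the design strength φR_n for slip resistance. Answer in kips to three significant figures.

34.6 kips

R_n = μ · D_u · h_f · T_b · n_s · n_b = 0.5 × 1.13 × 1.0 × 12 × 1 × 6 = 40.68 kips.
Design strength φR_n = 0.85 × 40.68 = 34.6 kips.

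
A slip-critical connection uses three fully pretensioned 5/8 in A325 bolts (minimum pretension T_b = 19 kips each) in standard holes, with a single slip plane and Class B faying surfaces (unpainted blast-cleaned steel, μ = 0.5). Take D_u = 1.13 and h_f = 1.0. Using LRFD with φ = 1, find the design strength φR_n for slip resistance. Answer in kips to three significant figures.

32.2 kips

R_n = μ · D_u · h_f · T_b · n_s · n_b = 0.5 × 1.13 × 1.0 × 19 × 1 × 3 = 32.2 kips.
Design strength φR_n = 1 × 32.2 = 32.2 kips.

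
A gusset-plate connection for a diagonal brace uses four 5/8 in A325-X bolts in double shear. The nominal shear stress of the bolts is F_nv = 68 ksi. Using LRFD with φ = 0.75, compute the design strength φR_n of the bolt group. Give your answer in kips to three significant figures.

A_b = π × 0.625² / 4 = 0.3068 in².
R_n = F_nv · A_b · n · n_s = 68 × 0.3068 × 4 × 2 = 166.9 kips.
Design strength φR_n = 0.75 × 166.9 = 125 kips.

125 kips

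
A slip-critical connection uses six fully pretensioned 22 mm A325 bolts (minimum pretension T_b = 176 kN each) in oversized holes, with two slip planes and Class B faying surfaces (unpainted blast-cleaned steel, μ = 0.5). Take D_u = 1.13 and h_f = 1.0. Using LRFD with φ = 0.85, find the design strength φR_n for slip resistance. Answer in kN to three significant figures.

R_n = μ · D_u · h_f · T_b · n_s · n_b = 0.5 × 1.13 × 1.0 × 176 × 2 × 6 = 1193 kN.
Design strength φR_n = 0.85 × 1193 = 1010 kN.

1010 kN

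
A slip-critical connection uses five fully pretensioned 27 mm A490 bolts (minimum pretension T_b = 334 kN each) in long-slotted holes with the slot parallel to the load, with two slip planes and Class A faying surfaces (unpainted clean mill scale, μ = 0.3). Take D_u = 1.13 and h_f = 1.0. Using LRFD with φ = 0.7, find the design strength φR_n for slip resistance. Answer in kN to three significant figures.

793 kN

R_n = μ · D_u · h_f · T_b · n_s · n_b = 0.3 × 1.13 × 1.0 × 334 × 2 × 5 = 1132 kN.
Design strength φR_n = 0.7 × 1132 = 793 kN.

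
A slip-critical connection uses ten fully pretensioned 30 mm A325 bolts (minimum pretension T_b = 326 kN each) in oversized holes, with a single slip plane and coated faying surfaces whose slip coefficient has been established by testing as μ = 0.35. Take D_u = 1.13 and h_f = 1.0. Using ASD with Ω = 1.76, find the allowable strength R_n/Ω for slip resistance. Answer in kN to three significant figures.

733 kN

R_n = μ · D_u · h_f · T_b · n_s · n_b = 0.35 × 1.13 × 1.0 × 326 × 1 × 10 = 1289 kN.
Allowable strength R_n/Ω = 1289 / 1.76 = 733 kN.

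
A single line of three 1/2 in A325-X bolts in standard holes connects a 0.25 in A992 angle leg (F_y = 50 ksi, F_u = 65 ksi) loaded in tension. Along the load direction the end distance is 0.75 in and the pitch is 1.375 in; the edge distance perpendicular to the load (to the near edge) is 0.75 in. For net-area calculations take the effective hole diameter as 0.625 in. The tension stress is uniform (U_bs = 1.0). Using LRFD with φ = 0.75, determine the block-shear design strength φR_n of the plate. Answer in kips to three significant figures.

Shear plane L_v = 0.75 + 2·1.375 = 3.5 in; A_gv = 3.5 × 0.25 = 0.875 in².
A_nv = (3.5 − 2.5·0.625) × 0.25 = 0.4844 in².
A_nt = (0.75 − 0.5·0.625) × 0.25 = 0.1094 in².
0.6 F_u A_nv = 18.89 kips; 0.6 F_y A_gv = 26.25 kips → shear rupture governs the shear term.
R_n = 18.89 + 1.0 × 65 × 0.1094 = 26 kips.
Design strength φR_n = 0.75 × 26 = 19.5 kips.

19.5 kips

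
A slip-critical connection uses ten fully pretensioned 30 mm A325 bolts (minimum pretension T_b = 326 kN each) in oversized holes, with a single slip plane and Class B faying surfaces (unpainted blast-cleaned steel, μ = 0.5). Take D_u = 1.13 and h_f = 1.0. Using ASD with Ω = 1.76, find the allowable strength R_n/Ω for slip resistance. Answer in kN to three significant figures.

R_n = μ · D_u · h_f · T_b · n_s · n_b = 0.5 × 1.13 × 1.0 × 326 × 1 × 10 = 1842 kN.
Allowable strength R_n/Ω = 1842 / 1.76 = 1050 kN.

1050 kN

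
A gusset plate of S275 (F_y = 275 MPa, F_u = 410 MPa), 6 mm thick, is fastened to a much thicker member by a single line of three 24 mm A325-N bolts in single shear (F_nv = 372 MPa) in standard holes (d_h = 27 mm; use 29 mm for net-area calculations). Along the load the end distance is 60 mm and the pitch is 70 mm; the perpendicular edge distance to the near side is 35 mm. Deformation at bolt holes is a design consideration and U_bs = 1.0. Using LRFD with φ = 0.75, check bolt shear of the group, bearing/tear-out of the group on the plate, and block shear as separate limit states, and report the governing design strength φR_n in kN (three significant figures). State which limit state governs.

Bolt shear: A_b = π·24²/4 = 452.4 mm²; R_n = 372 × 452.4 × 3 × 1 / 1000 = 504.9 kN → 0.75 × 504.9 = 379 kN.
Bearing: edge l_c = 46.5, r_n = 137.3 kN; interior l_c = 43, r_n = 126.9 kN; R_n = 137.3 + 2·126.9 = 391.1 kN → 293 kN.
Block shear: A_gv = 1200, A_nv = 765, A_nt = 123 mm²; R_n = min(0.6F_uA_nv, 0.6F_yA_gv) + U_bs·F_u·A_nt = 238.6 kN → 179 kN.
Block shear governs: 179 kN.

179 kN (block shear governs)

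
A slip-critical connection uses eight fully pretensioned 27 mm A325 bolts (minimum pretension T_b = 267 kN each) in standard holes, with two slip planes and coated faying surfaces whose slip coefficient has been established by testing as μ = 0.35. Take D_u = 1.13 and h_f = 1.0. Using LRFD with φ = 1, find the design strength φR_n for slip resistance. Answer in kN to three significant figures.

1690 kN

R_n = μ · D_u · h_f · T_b · n_s · n_b = 0.35 × 1.13 × 1.0 × 267 × 2 × 8 = 1690 kN.
Design strength φR_n = 1 × 1690 = 1690 kN.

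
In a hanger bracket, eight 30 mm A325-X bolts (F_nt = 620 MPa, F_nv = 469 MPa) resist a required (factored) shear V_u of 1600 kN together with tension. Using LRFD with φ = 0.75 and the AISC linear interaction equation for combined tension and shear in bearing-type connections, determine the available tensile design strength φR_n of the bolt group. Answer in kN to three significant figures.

A_b = π·30²/4 = 706.9 mm²; f_rv = 1600 × 1000 / (8 × 706.9) = 282.9 MPa.
F'_nt = 1.3 F_nt − (F_nt / φF_nv) f_rv = 1.3·620 − (620/(0.75·469))·282.9 = 307.3 MPa, capped at F_nt → F'_nt = 307.3 MPa.
R_n = F'_nt · A_b · n = 307.3 × 706.9 × 8 / 1000 = 1738 kN.
Design strength φR_n = 0.75 × 1738 = 1300 kN.

1300 kN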